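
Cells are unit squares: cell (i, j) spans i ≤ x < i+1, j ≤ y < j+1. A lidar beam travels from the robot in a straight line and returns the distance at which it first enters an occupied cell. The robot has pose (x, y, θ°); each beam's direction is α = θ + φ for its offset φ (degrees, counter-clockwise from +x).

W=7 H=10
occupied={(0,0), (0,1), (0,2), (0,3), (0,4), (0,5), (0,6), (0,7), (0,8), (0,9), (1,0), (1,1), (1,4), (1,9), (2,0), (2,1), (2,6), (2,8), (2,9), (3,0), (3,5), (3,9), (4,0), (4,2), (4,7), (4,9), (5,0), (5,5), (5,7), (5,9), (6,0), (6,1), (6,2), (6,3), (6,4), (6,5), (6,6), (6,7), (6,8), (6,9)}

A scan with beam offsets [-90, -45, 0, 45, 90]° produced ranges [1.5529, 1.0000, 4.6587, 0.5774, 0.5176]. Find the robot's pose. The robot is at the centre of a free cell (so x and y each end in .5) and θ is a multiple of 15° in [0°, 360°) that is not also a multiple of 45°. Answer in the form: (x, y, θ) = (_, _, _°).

Enumerate (i+0.5, j+0.5, θ) over the 30 free cells and 16 admissible headings. For each, cast all 5 beams and compare to the given ranges.
  (5.5, 3.5, 60°): beam 1 = 0.5774 ≠ 1.5529 ✗
  (4.5, 8.5, 150°): beam 1 = 0.5774 ≠ 1.5529 ✗
  (1.5, 5.5, 285°): beam 1 = 0.5176 ≠ 1.5529 ✗
  (5.5, 4.5, 240°): beam 1 = 1.7321 ≠ 1.5529 ✗
  …
  (2.5, 5.5, 285°): r_1=1.5529, r_2=1.0000, r_3=4.6587, r_4=0.5774, r_5=0.5176 — all match ✓
Only this pose fits every beam.

(x, y, θ) = (2.5, 5.5, 285°)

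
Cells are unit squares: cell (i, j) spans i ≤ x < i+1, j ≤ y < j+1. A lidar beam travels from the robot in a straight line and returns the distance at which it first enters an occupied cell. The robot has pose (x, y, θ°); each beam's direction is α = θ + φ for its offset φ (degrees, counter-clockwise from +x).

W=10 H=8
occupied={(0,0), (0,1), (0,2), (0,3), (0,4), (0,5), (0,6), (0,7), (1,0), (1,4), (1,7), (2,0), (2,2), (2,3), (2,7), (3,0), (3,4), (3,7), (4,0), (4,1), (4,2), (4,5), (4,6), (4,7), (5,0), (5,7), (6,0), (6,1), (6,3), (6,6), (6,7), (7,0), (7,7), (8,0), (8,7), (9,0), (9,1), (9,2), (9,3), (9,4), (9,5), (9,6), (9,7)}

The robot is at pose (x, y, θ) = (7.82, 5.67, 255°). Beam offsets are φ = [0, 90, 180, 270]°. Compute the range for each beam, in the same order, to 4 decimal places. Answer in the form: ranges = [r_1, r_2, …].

ranges = [3.7995, 1.2216, 1.3769, 1.2750]

beam 1: φ=0°, α=255°
  dir = (cos 255°, sin 255°) = (-0.2588, -0.9659); from cell (7,5)
  next x-line at t=3.1682, next y-line at t=0.6936; Δt_x=3.8637, Δt_y=1.0353
    y: enter (7,4) at t=0.6936
    y: enter (7,3) at t=1.7289
    y: enter (7,2) at t=2.7642
    x: enter (6,2) at t=3.1682
    y: enter (6,1) at t=3.7995 ← occupied
  → r_1 = 3.7995
beam 2: φ=90°, α=345°
  dir = (cos 345°, sin 345°) = (0.9659, -0.2588); from cell (7,5)
  next x-line at t=0.1863, next y-line at t=2.5887; Δt_x=1.0353, Δt_y=3.8637
    x: enter (8,5) at t=0.1863
    x: enter (9,5) at t=1.2216 ← occupied
  → r_2 = 1.2216
beam 3: φ=180°, α=75°
  dir = (cos 75°, sin 75°) = (0.2588, 0.9659); from cell (7,5)
  next x-line at t=0.6955, next y-line at t=0.3416; Δt_x=3.8637, Δt_y=1.0353
    y: enter (7,6) at t=0.3416
    x: enter (8,6) at t=0.6955
    y: enter (8,7) at t=1.3769 ← occupied
  → r_3 = 1.3769
beam 4: φ=270°, α=165°
  dir = (cos 165°, sin 165°) = (-0.9659, 0.2588); from cell (7,5)
  next x-line at t=0.8489, next y-line at t=1.2750; Δt_x=1.0353, Δt_y=3.8637
    x: enter (6,5) at t=0.8489
    y: enter (6,6) at t=1.2750 ← occupied
  → r_4 = 1.2750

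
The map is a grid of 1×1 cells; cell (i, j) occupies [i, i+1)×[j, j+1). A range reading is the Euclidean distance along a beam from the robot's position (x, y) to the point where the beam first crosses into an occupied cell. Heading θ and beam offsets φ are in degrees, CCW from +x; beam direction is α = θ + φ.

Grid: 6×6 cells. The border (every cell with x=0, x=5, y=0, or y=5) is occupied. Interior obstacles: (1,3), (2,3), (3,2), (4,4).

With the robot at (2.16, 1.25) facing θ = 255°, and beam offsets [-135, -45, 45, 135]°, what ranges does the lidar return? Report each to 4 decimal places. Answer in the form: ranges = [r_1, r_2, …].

beam 1: φ=-135°, α=120°
  direction (-0.5000, 0.8660); cell (2,1); t to first gridline: x 0.3200, y 0.8660 (then +2.0000 / +1.1547)
    (1,1) via x @ 0.3200
    (1,2) via y @ 0.8660
    (1,3) via y @ 2.0207  # hit
  → r_1 = 2.0207
beam 2: φ=-45°, α=210°
  direction (-0.8660, -0.5000); cell (2,1); t to first gridline: x 0.1848, y 0.5000 (then +1.1547 / +2.0000)
    (1,1) via x @ 0.1848
    (1,0) via y @ 0.5000  # hit
  → r_2 = 0.5000
beam 3: φ=45°, α=300°
  direction (0.5000, -0.8660); cell (2,1); t to first gridline: x 1.6800, y 0.2887 (then +2.0000 / +1.1547)
    (2,0) via y @ 0.2887  # hit
  → r_3 = 0.2887
beam 4: φ=135°, α=30°
  direction (0.8660, 0.5000); cell (2,1); t to first gridline: x 0.9699, y 1.5000 (then +1.1547 / +2.0000)
    (3,1) via x @ 0.9699
    (3,2) via y @ 1.5000  # hit
  → r_4 = 1.5000

ranges = [2.0207, 0.5000, 0.2887, 1.5000]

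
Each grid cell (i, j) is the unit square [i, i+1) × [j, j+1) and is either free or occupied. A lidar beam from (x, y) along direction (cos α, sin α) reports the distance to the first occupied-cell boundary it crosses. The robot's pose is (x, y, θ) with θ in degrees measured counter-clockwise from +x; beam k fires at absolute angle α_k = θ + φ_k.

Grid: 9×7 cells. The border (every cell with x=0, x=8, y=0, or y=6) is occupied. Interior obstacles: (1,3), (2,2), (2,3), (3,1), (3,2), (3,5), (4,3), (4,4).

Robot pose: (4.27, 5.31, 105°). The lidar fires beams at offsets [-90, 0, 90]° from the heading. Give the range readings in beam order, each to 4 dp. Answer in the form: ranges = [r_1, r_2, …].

beam 1: φ=-90°, α=15°
  direction (0.9659, 0.2588); cell (4,5); t to first gridline: x 0.7558, y 2.6660 (then +1.0353 / +3.8637)
    (5,5) via x @ 0.7558
    (6,5) via x @ 1.7910
    (6,6) via y @ 2.6660  # hit
  → r_1 = 2.6660
beam 2: φ=0°, α=105°
  direction (-0.2588, 0.9659); cell (4,5); t to first gridline: x 1.0432, y 0.7143 (then +3.8637 / +1.0353)
    (4,6) via y @ 0.7143  # hit
  → r_2 = 0.7143
beam 3: φ=90°, α=195°
  direction (-0.9659, -0.2588); cell (4,5); t to first gridline: x 0.2795, y 1.1977 (then +1.0353 / +3.8637)
    (3,5) via x @ 0.2795  # hit
  → r_3 = 0.2795

ranges = [2.6660, 0.7143, 0.2795]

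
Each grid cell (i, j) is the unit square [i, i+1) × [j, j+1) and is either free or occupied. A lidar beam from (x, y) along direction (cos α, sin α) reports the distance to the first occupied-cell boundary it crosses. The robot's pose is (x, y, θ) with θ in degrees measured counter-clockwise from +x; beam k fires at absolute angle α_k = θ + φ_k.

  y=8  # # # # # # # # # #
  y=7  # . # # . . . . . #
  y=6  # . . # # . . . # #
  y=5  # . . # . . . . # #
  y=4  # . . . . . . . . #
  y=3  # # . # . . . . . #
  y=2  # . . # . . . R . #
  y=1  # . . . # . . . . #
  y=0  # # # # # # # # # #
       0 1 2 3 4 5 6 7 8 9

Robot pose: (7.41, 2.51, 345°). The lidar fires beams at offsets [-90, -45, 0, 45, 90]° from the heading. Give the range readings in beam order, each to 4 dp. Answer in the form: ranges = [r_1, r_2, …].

beam 1: φ=-90°, α=255°
  d=(-0.2588,-0.9659)  start (7,2)  tX=1.5841 tY=0.5280  stride 1/|dx|=3.8637 1/|dy|=1.0353
    cross y-line → (7,1), t=0.5280
    cross y-line → (7,0), t=1.5633 (wall)
  → r_1 = 1.5633
beam 2: φ=-45°, α=300°
  d=(0.5000,-0.8660)  start (7,2)  tX=1.1800 tY=0.5889  stride 1/|dx|=2.0000 1/|dy|=1.1547
    cross y-line → (7,1), t=0.5889
    cross x-line → (8,1), t=1.1800
    cross y-line → (8,0), t=1.7436 (wall)
  → r_2 = 1.7436
beam 3: φ=0°, α=345°
  d=(0.9659,-0.2588)  start (7,2)  tX=0.6108 tY=1.9705  stride 1/|dx|=1.0353 1/|dy|=3.8637
    cross x-line → (8,2), t=0.6108
    cross x-line → (9,2), t=1.6461 (wall)
  → r_3 = 1.6461
beam 4: φ=45°, α=30°
  d=(0.8660,0.5000)  start (7,2)  tX=0.6813 tY=0.9800  stride 1/|dx|=1.1547 1/|dy|=2.0000
    cross x-line → (8,2), t=0.6813
    cross y-line → (8,3), t=0.9800
    cross x-line → (9,3), t=1.8360 (wall)
  → r_4 = 1.8360
beam 5: φ=90°, α=75°
  d=(0.2588,0.9659)  start (7,2)  tX=2.2796 tY=0.5073  stride 1/|dx|=3.8637 1/|dy|=1.0353
    cross y-line → (7,3), t=0.5073
    cross y-line → (7,4), t=1.5426
    cross x-line → (8,4), t=2.2796
    cross y-line → (8,5), t=2.5778 (wall)
  → r_5 = 2.5778

ranges = [1.5633, 1.7436, 1.6461, 1.8360, 2.5778]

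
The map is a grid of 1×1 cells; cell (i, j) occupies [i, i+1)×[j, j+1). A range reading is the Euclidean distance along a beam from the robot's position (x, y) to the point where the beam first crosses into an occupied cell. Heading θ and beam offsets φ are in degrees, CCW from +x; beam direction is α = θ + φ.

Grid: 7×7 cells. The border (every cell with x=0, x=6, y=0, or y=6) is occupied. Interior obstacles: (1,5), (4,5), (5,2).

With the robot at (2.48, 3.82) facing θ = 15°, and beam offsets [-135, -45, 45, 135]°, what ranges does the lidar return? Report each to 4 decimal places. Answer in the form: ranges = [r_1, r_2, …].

ranges = [2.9600, 2.9098, 2.5172, 1.7090]

beam 1: φ=-135°, α=240°
  d=(-0.5000,-0.8660)  start (2,3)  tX=0.9600 tY=0.9469  stride 1/|dx|=2.0000 1/|dy|=1.1547
    cross y-line → (2,2), t=0.9469
    cross x-line → (1,2), t=0.9600
    cross y-line → (1,1), t=2.1016
    cross x-line → (0,1), t=2.9600 (wall)
  → r_1 = 2.9600
beam 2: φ=-45°, α=330°
  d=(0.8660,-0.5000)  start (2,3)  tX=0.6004 tY=1.6400  stride 1/|dx|=1.1547 1/|dy|=2.0000
    cross x-line → (3,3), t=0.6004
    cross y-line → (3,2), t=1.6400
    cross x-line → (4,2), t=1.7551
    cross x-line → (5,2), t=2.9098 (wall)
  → r_2 = 2.9098
beam 3: φ=45°, α=60°
  d=(0.5000,0.8660)  start (2,3)  tX=1.0400 tY=0.2078  stride 1/|dx|=2.0000 1/|dy|=1.1547
    cross y-line → (2,4), t=0.2078
    cross x-line → (3,4), t=1.0400
    cross y-line → (3,5), t=1.3625
    cross y-line → (3,6), t=2.5172 (wall)
  → r_3 = 2.5172
beam 4: φ=135°, α=150°
  d=(-0.8660,0.5000)  start (2,3)  tX=0.5543 tY=0.3600  stride 1/|dx|=1.1547 1/|dy|=2.0000
    cross y-line → (2,4), t=0.3600
    cross x-line → (1,4), t=0.5543
    cross x-line → (0,4), t=1.7090 (wall)
  → r_4 = 1.7090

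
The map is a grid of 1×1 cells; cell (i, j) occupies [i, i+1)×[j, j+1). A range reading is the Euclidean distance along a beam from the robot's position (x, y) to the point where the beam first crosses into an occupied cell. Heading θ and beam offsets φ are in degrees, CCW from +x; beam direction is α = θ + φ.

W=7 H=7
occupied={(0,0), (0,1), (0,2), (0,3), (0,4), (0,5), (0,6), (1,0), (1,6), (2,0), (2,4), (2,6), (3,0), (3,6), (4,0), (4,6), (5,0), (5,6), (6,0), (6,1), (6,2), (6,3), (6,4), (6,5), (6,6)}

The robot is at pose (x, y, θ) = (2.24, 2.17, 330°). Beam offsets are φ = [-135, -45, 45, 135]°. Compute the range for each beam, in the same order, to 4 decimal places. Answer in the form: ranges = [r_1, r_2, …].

beam 1: φ=-135°, α=195°
  direction (-0.9659, -0.2588); cell (2,2); t to first gridline: x 0.2485, y 0.6568 (then +1.0353 / +3.8637)
    (1,2) via x @ 0.2485
    (1,1) via y @ 0.6568
    (0,1) via x @ 1.2837  # hit
  → r_1 = 1.2837
beam 2: φ=-45°, α=285°
  direction (0.2588, -0.9659); cell (2,2); t to first gridline: x 2.9364, y 0.1760 (then +3.8637 / +1.0353)
    (2,1) via y @ 0.1760
    (2,0) via y @ 1.2113  # hit
  → r_2 = 1.2113
beam 3: φ=45°, α=15°
  direction (0.9659, 0.2588); cell (2,2); t to first gridline: x 0.7868, y 3.2069 (then +1.0353 / +3.8637)
    (3,2) via x @ 0.7868
    (4,2) via x @ 1.8221
    (5,2) via x @ 2.8574
    (5,3) via y @ 3.2069
    (6,3) via x @ 3.8926  # hit
  → r_3 = 3.8926
beam 4: φ=135°, α=105°
  direction (-0.2588, 0.9659); cell (2,2); t to first gridline: x 0.9273, y 0.8593 (then +3.8637 / +1.0353)
    (2,3) via y @ 0.8593
    (1,3) via x @ 0.9273
    (1,4) via y @ 1.8946
    (1,5) via y @ 2.9298
    (1,6) via y @ 3.9651  # hit
  → r_4 = 3.9651

ranges = [1.2837, 1.2113, 3.8926, 3.9651]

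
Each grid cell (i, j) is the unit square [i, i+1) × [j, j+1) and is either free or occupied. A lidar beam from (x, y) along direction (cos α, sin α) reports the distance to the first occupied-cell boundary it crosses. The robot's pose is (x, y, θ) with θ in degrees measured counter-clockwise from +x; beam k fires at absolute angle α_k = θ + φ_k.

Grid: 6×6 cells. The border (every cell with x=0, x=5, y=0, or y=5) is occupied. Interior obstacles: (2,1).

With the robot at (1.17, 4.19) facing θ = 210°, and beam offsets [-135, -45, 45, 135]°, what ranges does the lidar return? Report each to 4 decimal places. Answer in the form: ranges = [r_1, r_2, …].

beam 1: φ=-135°, α=75°
  cosα=0.2588 sinα=0.9659 | (1,4) | tMaxX 3.2069 tMaxY 0.8386 | tΔX 3.8637 tΔY 1.0353
    t=0.8386 [y] (1,5) — stop
  → r_1 = 0.8386
beam 2: φ=-45°, α=165°
  cosα=-0.9659 sinα=0.2588 | (1,4) | tMaxX 0.1760 tMaxY 3.1296 | tΔX 1.0353 tΔY 3.8637
    t=0.1760 [x] (0,4) — stop
  → r_2 = 0.1760
beam 3: φ=45°, α=255°
  cosα=-0.2588 sinα=-0.9659 | (1,4) | tMaxX 0.6568 tMaxY 0.1967 | tΔX 3.8637 tΔY 1.0353
    t=0.1967 [y] (1,3)
    t=0.6568 [x] (0,3) — stop
  → r_3 = 0.6568
beam 4: φ=135°, α=345°
  cosα=0.9659 sinα=-0.2588 | (1,4) | tMaxX 0.8593 tMaxY 0.7341 | tΔX 1.0353 tΔY 3.8637
    t=0.7341 [y] (1,3)
    t=0.8593 [x] (2,3)
    t=1.8946 [x] (3,3)
    t=2.9298 [x] (4,3)
    t=3.9651 [x] (5,3) — stop
  → r_4 = 3.9651

ranges = [0.8386, 0.1760, 0.6568, 3.9651]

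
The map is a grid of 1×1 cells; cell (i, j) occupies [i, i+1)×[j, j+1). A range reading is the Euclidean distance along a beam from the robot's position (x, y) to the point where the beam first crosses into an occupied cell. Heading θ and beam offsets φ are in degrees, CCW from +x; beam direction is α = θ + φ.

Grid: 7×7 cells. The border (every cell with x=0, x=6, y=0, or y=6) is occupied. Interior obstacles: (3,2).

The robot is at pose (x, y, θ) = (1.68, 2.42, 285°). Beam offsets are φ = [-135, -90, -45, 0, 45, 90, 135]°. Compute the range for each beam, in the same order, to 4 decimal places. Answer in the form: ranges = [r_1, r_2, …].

ranges = [0.7852, 0.7040, 1.3600, 1.4701, 2.8400, 1.3666, 4.1338]

beam 1: φ=-135°, α=150°
  d=(-0.8660,0.5000)  start (1,2)  tX=0.7852 tY=1.1600  stride 1/|dx|=1.1547 1/|dy|=2.0000
    cross x-line → (0,2), t=0.7852 (wall)
  → r_1 = 0.7852
beam 2: φ=-90°, α=195°
  d=(-0.9659,-0.2588)  start (1,2)  tX=0.7040 tY=1.6228  stride 1/|dx|=1.0353 1/|dy|=3.8637
    cross x-line → (0,2), t=0.7040 (wall)
  → r_2 = 0.7040
beam 3: φ=-45°, α=240°
  d=(-0.5000,-0.8660)  start (1,2)  tX=1.3600 tY=0.4850  stride 1/|dx|=2.0000 1/|dy|=1.1547
    cross y-line → (1,1), t=0.4850
    cross x-line → (0,1), t=1.3600 (wall)
  → r_3 = 1.3600
beam 4: φ=0°, α=285°
  d=(0.2588,-0.9659)  start (1,2)  tX=1.2364 tY=0.4348  stride 1/|dx|=3.8637 1/|dy|=1.0353
    cross y-line → (1,1), t=0.4348
    cross x-line → (2,1), t=1.2364
    cross y-line → (2,0), t=1.4701 (wall)
  → r_4 = 1.4701
beam 5: φ=45°, α=330°
  d=(0.8660,-0.5000)  start (1,2)  tX=0.3695 tY=0.8400  stride 1/|dx|=1.1547 1/|dy|=2.0000
    cross x-line → (2,2), t=0.3695
    cross y-line → (2,1), t=0.8400
    cross x-line → (3,1), t=1.5242
    cross x-line → (4,1), t=2.6789
    cross y-line → (4,0), t=2.8400 (wall)
  → r_5 = 2.8400
beam 6: φ=90°, α=15°
  d=(0.9659,0.2588)  start (1,2)  tX=0.3313 tY=2.2409  stride 1/|dx|=1.0353 1/|dy|=3.8637
    cross x-line → (2,2), t=0.3313
    cross x-line → (3,2), t=1.3666 (wall)
  → r_6 = 1.3666
beam 7: φ=135°, α=60°
  d=(0.5000,0.8660)  start (1,2)  tX=0.6400 tY=0.6697  stride 1/|dx|=2.0000 1/|dy|=1.1547
    cross x-line → (2,2), t=0.6400
    cross y-line → (2,3), t=0.6697
    cross y-line → (2,4), t=1.8244
    cross x-line → (3,4), t=2.6400
    cross y-line → (3,5), t=2.9791
    cross y-line → (3,6), t=4.1338 (wall)
  → r_7 = 4.1338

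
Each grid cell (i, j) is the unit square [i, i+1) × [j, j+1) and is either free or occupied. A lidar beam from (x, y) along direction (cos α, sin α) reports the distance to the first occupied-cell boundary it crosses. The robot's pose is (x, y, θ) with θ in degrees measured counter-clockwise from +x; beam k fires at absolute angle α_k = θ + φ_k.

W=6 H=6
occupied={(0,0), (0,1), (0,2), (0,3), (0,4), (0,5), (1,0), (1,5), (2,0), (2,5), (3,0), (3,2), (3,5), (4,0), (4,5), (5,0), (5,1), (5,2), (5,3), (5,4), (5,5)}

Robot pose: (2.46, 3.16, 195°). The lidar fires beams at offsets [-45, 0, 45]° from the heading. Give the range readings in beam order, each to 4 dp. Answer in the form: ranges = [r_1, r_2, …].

ranges = [1.6859, 1.5115, 2.4942]

beam 1: φ=-45°, α=150°
  dir = (cos 150°, sin 150°) = (-0.8660, 0.5000); from cell (2,3)
  next x-line at t=0.5312, next y-line at t=1.6800; Δt_x=1.1547, Δt_y=2.0000
    x: enter (1,3) at t=0.5312
    y: enter (1,4) at t=1.6800
    x: enter (0,4) at t=1.6859 ← occupied
  → r_1 = 1.6859
beam 2: φ=0°, α=195°
  dir = (cos 195°, sin 195°) = (-0.9659, -0.2588); from cell (2,3)
  next x-line at t=0.4762, next y-line at t=0.6182; Δt_x=1.0353, Δt_y=3.8637
    x: enter (1,3) at t=0.4762
    y: enter (1,2) at t=0.6182
    x: enter (0,2) at t=1.5115 ← occupied
  → r_2 = 1.5115
beam 3: φ=45°, α=240°
  dir = (cos 240°, sin 240°) = (-0.5000, -0.8660); from cell (2,3)
  next x-line at t=0.9200, next y-line at t=0.1848; Δt_x=2.0000, Δt_y=1.1547
    y: enter (2,2) at t=0.1848
    x: enter (1,2) at t=0.9200
    y: enter (1,1) at t=1.3395
    y: enter (1,0) at t=2.4942 ← occupied
  → r_3 = 2.4942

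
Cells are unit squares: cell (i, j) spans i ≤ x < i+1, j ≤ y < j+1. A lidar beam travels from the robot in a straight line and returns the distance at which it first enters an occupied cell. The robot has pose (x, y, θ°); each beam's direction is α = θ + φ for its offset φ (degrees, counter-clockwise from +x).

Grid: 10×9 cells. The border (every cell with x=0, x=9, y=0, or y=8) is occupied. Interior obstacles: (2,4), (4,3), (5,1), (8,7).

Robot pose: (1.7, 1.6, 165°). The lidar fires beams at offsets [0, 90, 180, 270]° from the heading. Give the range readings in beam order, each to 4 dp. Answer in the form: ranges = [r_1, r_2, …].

beam 1: φ=0°, α=165°
  dir = (cos 165°, sin 165°) = (-0.9659, 0.2588); from cell (1,1)
  next x-line at t=0.7247, next y-line at t=1.5455; Δt_x=1.0353, Δt_y=3.8637
    x: enter (0,1) at t=0.7247 ← occupied
  → r_1 = 0.7247
beam 2: φ=90°, α=255°
  dir = (cos 255°, sin 255°) = (-0.2588, -0.9659); from cell (1,1)
  next x-line at t=2.7046, next y-line at t=0.6212; Δt_x=3.8637, Δt_y=1.0353
    y: enter (1,0) at t=0.6212 ← occupied
  → r_2 = 0.6212
beam 3: φ=180°, α=345°
  dir = (cos 345°, sin 345°) = (0.9659, -0.2588); from cell (1,1)
  next x-line at t=0.3106, next y-line at t=2.3182; Δt_x=1.0353, Δt_y=3.8637
    x: enter (2,1) at t=0.3106
    x: enter (3,1) at t=1.3459
    y: enter (3,0) at t=2.3182 ← occupied
  → r_3 = 2.3182
beam 4: φ=270°, α=75°
  dir = (cos 75°, sin 75°) = (0.2588, 0.9659); from cell (1,1)
  next x-line at t=1.1591, next y-line at t=0.4141; Δt_x=3.8637, Δt_y=1.0353
    y: enter (1,2) at t=0.4141
    x: enter (2,2) at t=1.1591
    y: enter (2,3) at t=1.4494
    y: enter (2,4) at t=2.4847 ← occupied
  → r_4 = 2.4847

ranges = [0.7247, 0.6212, 2.3182, 2.4847]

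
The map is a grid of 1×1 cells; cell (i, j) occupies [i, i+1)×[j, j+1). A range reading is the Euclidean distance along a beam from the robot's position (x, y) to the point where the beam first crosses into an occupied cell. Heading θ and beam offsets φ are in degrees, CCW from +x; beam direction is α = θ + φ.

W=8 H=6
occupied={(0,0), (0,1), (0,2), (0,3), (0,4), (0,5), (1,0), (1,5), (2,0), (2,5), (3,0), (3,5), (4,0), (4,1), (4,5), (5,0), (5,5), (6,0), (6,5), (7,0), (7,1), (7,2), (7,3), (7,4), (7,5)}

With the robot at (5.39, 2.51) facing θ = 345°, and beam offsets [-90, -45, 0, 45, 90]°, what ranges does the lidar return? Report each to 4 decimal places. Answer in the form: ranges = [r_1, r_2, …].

beam 1: φ=-90°, α=255°
  d=(-0.2588,-0.9659)  start (5,2)  tX=1.5068 tY=0.5280  stride 1/|dx|=3.8637 1/|dy|=1.0353
    cross y-line → (5,1), t=0.5280
    cross x-line → (4,1), t=1.5068 (wall)
  → r_1 = 1.5068
beam 2: φ=-45°, α=300°
  d=(0.5000,-0.8660)  start (5,2)  tX=1.2200 tY=0.5889  stride 1/|dx|=2.0000 1/|dy|=1.1547
    cross y-line → (5,1), t=0.5889
    cross x-line → (6,1), t=1.2200
    cross y-line → (6,0), t=1.7436 (wall)
  → r_2 = 1.7436
beam 3: φ=0°, α=345°
  d=(0.9659,-0.2588)  start (5,2)  tX=0.6315 tY=1.9705  stride 1/|dx|=1.0353 1/|dy|=3.8637
    cross x-line → (6,2), t=0.6315
    cross x-line → (7,2), t=1.6668 (wall)
  → r_3 = 1.6668
beam 4: φ=45°, α=30°
  d=(0.8660,0.5000)  start (5,2)  tX=0.7044 tY=0.9800  stride 1/|dx|=1.1547 1/|dy|=2.0000
    cross x-line → (6,2), t=0.7044
    cross y-line → (6,3), t=0.9800
    cross x-line → (7,3), t=1.8591 (wall)
  → r_4 = 1.8591
beam 5: φ=90°, α=75°
  d=(0.2588,0.9659)  start (5,2)  tX=2.3569 tY=0.5073  stride 1/|dx|=3.8637 1/|dy|=1.0353
    cross y-line → (5,3), t=0.5073
    cross y-line → (5,4), t=1.5426
    cross x-line → (6,4), t=2.3569
    cross y-line → (6,5), t=2.5778 (wall)
  → r_5 = 2.5778

ranges = [1.5068, 1.7436, 1.6668, 1.8591, 2.5778]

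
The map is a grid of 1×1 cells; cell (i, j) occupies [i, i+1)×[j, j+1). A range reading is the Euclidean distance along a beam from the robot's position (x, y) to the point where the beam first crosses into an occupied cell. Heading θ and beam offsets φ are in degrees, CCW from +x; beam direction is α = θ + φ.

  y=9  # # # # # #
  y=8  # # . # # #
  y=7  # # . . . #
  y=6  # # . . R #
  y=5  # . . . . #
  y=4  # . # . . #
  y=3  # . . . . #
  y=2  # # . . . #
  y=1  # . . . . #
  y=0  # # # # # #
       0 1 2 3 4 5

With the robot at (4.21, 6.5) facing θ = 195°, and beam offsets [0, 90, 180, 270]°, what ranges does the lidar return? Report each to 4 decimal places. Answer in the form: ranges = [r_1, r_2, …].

beam 1: φ=0°, α=195°
  dir = (cos 195°, sin 195°) = (-0.9659, -0.2588); from cell (4,6)
  next x-line at t=0.2174, next y-line at t=1.9319; Δt_x=1.0353, Δt_y=3.8637
    x: enter (3,6) at t=0.2174
    x: enter (2,6) at t=1.2527
    y: enter (2,5) at t=1.9319
    x: enter (1,5) at t=2.2880
    x: enter (0,5) at t=3.3232 ← occupied
  → r_1 = 3.3232
beam 2: φ=90°, α=285°
  dir = (cos 285°, sin 285°) = (0.2588, -0.9659); from cell (4,6)
  next x-line at t=3.0523, next y-line at t=0.5176; Δt_x=3.8637, Δt_y=1.0353
    y: enter (4,5) at t=0.5176
    y: enter (4,4) at t=1.5529
    y: enter (4,3) at t=2.5882
    x: enter (5,3) at t=3.0523 ← occupied
  → r_2 = 3.0523
beam 3: φ=180°, α=15°
  dir = (cos 15°, sin 15°) = (0.9659, 0.2588); from cell (4,6)
  next x-line at t=0.8179, next y-line at t=1.9319; Δt_x=1.0353, Δt_y=3.8637
    x: enter (5,6) at t=0.8179 ← occupied
  → r_3 = 0.8179
beam 4: φ=270°, α=105°
  dir = (cos 105°, sin 105°) = (-0.2588, 0.9659); from cell (4,6)
  next x-line at t=0.8114, next y-line at t=0.5176; Δt_x=3.8637, Δt_y=1.0353
    y: enter (4,7) at t=0.5176
    x: enter (3,7) at t=0.8114
    y: enter (3,8) at t=1.5529 ← occupied
  → r_4 = 1.5529

ranges = [3.3232, 3.0523, 0.8179, 1.5529]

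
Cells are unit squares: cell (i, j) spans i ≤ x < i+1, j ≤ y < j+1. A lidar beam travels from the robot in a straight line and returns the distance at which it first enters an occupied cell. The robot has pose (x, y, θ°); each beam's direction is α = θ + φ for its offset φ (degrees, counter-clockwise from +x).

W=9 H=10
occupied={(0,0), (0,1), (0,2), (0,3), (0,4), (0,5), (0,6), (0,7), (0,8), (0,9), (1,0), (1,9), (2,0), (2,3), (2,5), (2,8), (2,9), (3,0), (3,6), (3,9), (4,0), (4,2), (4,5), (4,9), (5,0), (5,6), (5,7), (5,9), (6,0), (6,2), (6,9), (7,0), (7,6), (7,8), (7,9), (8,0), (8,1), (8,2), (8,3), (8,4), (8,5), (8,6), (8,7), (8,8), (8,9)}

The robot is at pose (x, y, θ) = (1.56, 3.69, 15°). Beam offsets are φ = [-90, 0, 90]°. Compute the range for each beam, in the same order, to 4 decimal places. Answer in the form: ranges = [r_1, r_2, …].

beam 1: φ=-90°, α=285°
  cosα=0.2588 sinα=-0.9659 | (1,3) | tMaxX 1.7000 tMaxY 0.7143 | tΔX 3.8637 tΔY 1.0353
    t=0.7143 [y] (1,2)
    t=1.7000 [x] (2,2)
    t=1.7496 [y] (2,1)
    t=2.7849 [y] (2,0) — stop
  → r_1 = 2.7849
beam 2: φ=0°, α=15°
  cosα=0.9659 sinα=0.2588 | (1,3) | tMaxX 0.4555 tMaxY 1.1977 | tΔX 1.0353 tΔY 3.8637
    t=0.4555 [x] (2,3) — stop
  → r_2 = 0.4555
beam 3: φ=90°, α=105°
  cosα=-0.2588 sinα=0.9659 | (1,3) | tMaxX 2.1637 tMaxY 0.3209 | tΔX 3.8637 tΔY 1.0353
    t=0.3209 [y] (1,4)
    t=1.3562 [y] (1,5)
    t=2.1637 [x] (0,5) — stop
  → r_3 = 2.1637

ranges = [2.7849, 0.4555, 2.1637]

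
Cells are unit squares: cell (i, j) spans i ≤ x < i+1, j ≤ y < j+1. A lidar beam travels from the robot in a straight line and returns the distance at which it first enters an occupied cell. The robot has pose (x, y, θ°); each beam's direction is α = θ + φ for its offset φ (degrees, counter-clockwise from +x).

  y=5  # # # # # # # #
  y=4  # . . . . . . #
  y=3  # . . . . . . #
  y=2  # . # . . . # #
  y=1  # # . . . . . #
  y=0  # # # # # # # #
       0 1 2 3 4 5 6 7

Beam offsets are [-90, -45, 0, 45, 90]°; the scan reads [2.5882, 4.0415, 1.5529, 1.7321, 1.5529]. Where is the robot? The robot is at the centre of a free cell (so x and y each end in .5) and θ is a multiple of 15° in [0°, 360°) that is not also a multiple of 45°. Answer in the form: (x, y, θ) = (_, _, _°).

Enumerate (i+0.5, j+0.5, θ) over the 21 free cells and 16 admissible headings. For each, cast all 5 beams and compare to the given ranges.
  (1.5, 2.5, 330°): beam 1 = 0.5774 ≠ 2.5882 ✗
  (4.5, 3.5, 255°): beam 1 = 3.6235 ≠ 2.5882 ✗
  (2.5, 3.5, 285°): beam 1 = 1.5529 ≠ 2.5882 ✗
  (4.5, 1.5, 75°): beam 1 = 1.9319 ≠ 2.5882 ✗
  …
  (4.5, 2.5, 195°): r_1=2.5882, r_2=4.0415, r_3=1.5529, r_4=1.7321, r_5=1.5529 — all match ✓
No second candidate reproduces the full scan.

(x, y, θ) = (4.5, 2.5, 195°)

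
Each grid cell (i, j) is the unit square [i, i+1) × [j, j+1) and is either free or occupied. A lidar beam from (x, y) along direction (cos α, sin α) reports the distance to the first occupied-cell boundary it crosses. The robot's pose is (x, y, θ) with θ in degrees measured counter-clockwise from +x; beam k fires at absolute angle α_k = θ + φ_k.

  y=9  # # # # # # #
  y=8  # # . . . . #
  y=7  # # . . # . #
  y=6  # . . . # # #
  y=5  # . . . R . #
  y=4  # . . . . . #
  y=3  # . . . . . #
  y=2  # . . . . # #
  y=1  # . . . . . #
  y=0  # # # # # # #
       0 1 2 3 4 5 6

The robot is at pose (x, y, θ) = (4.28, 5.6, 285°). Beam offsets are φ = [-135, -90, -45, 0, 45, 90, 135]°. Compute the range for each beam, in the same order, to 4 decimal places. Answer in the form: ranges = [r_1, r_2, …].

beam 1: φ=-135°, α=150°
  direction (-0.8660, 0.5000); cell (4,5); t to first gridline: x 0.3233, y 0.8000 (then +1.1547 / +2.0000)
    (3,5) via x @ 0.3233
    (3,6) via y @ 0.8000
    (2,6) via x @ 1.4780
    (1,6) via x @ 2.6327
    (1,7) via y @ 2.8000  # hit
  → r_1 = 2.8000
beam 2: φ=-90°, α=195°
  direction (-0.9659, -0.2588); cell (4,5); t to first gridline: x 0.2899, y 2.3182 (then +1.0353 / +3.8637)
    (3,5) via x @ 0.2899
    (2,5) via x @ 1.3252
    (2,4) via y @ 2.3182
    (1,4) via x @ 2.3604
    (0,4) via x @ 3.3957  # hit
  → r_2 = 3.3957
beam 3: φ=-45°, α=240°
  direction (-0.5000, -0.8660); cell (4,5); t to first gridline: x 0.5600, y 0.6928 (then +2.0000 / +1.1547)
    (3,5) via x @ 0.5600
    (3,4) via y @ 0.6928
    (3,3) via y @ 1.8475
    (2,3) via x @ 2.5600
    (2,2) via y @ 3.0022
    (2,1) via y @ 4.1569
    (1,1) via x @ 4.5600
    (1,0) via y @ 5.3116  # hit
  → r_3 = 5.3116
beam 4: φ=0°, α=285°
  direction (0.2588, -0.9659); cell (4,5); t to first gridline: x 2.7819, y 0.6212 (then +3.8637 / +1.0353)
    (4,4) via y @ 0.6212
    (4,3) via y @ 1.6564
    (4,2) via y @ 2.6917
    (5,2) via x @ 2.7819  # hit
  → r_4 = 2.7819
beam 5: φ=45°, α=330°
  direction (0.8660, -0.5000); cell (4,5); t to first gridline: x 0.8314, y 1.2000 (then +1.1547 / +2.0000)
    (5,5) via x @ 0.8314
    (5,4) via y @ 1.2000
    (6,4) via x @ 1.9861  # hit
  → r_5 = 1.9861
beam 6: φ=90°, α=15°
  direction (0.9659, 0.2588); cell (4,5); t to first gridline: x 0.7454, y 1.5455 (then +1.0353 / +3.8637)
    (5,5) via x @ 0.7454
    (5,6) via y @ 1.5455  # hit
  → r_6 = 1.5455
beam 7: φ=135°, α=60°
  direction (0.5000, 0.8660); cell (4,5); t to first gridline: x 1.4400, y 0.4619 (then +2.0000 / +1.1547)
    (4,6) via y @ 0.4619  # hit
  → r_7 = 0.4619

ranges = [2.8000, 3.3957, 5.3116, 2.7819, 1.9861, 1.5455, 0.4619]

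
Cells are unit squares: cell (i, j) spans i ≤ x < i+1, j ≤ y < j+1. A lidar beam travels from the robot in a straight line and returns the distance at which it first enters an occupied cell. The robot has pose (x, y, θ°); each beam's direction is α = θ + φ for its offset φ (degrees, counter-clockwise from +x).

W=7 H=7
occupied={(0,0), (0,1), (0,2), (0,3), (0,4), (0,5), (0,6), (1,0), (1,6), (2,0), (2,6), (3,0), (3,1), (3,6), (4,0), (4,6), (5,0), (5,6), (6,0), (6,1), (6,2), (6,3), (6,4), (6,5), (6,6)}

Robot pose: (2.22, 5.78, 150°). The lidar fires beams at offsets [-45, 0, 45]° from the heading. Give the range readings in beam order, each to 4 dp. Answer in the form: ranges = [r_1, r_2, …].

ranges = [0.2278, 0.4400, 1.2630]

beam 1: φ=-45°, α=105°
  d=(-0.2588,0.9659)  start (2,5)  tX=0.8500 tY=0.2278  stride 1/|dx|=3.8637 1/|dy|=1.0353
    cross y-line → (2,6), t=0.2278 (wall)
  → r_1 = 0.2278
beam 2: φ=0°, α=150°
  d=(-0.8660,0.5000)  start (2,5)  tX=0.2540 tY=0.4400  stride 1/|dx|=1.1547 1/|dy|=2.0000
    cross x-line → (1,5), t=0.2540
    cross y-line → (1,6), t=0.4400 (wall)
  → r_2 = 0.4400
beam 3: φ=45°, α=195°
  d=(-0.9659,-0.2588)  start (2,5)  tX=0.2278 tY=3.0137  stride 1/|dx|=1.0353 1/|dy|=3.8637
    cross x-line → (1,5), t=0.2278
    cross x-line → (0,5), t=1.2630 (wall)
  → r_3 = 1.2630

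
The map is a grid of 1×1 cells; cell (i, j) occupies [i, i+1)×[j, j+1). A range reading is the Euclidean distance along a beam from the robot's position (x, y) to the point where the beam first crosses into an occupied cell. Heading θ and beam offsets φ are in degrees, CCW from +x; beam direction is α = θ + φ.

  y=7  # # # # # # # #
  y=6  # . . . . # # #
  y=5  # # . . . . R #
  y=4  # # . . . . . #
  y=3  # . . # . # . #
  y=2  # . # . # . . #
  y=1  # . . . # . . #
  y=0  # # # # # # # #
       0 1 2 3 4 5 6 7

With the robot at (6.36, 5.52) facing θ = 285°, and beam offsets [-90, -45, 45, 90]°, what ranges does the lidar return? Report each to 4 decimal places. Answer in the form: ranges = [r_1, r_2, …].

beam 1: φ=-90°, α=195°
  cosα=-0.9659 sinα=-0.2588 | (6,5) | tMaxX 0.3727 tMaxY 2.0091 | tΔX 1.0353 tΔY 3.8637
    t=0.3727 [x] (5,5)
    t=1.4080 [x] (4,5)
    t=2.0091 [y] (4,4)
    t=2.4433 [x] (3,4)
    t=3.4785 [x] (2,4)
    t=4.5138 [x] (1,4) — stop
  → r_1 = 4.5138
beam 2: φ=-45°, α=240°
  cosα=-0.5000 sinα=-0.8660 | (6,5) | tMaxX 0.7200 tMaxY 0.6004 | tΔX 2.0000 tΔY 1.1547
    t=0.6004 [y] (6,4)
    t=0.7200 [x] (5,4)
    t=1.7551 [y] (5,3) — stop
  → r_2 = 1.7551
beam 3: φ=45°, α=330°
  cosα=0.8660 sinα=-0.5000 | (6,5) | tMaxX 0.7390 tMaxY 1.0400 | tΔX 1.1547 tΔY 2.0000
    t=0.7390 [x] (7,5) — stop
  → r_3 = 0.7390
beam 4: φ=90°, α=15°
  cosα=0.9659 sinα=0.2588 | (6,5) | tMaxX 0.6626 tMaxY 1.8546 | tΔX 1.0353 tΔY 3.8637
    t=0.6626 [x] (7,5) — stop
  → r_4 = 0.6626

ranges = [4.5138, 1.7551, 0.7390, 0.6626]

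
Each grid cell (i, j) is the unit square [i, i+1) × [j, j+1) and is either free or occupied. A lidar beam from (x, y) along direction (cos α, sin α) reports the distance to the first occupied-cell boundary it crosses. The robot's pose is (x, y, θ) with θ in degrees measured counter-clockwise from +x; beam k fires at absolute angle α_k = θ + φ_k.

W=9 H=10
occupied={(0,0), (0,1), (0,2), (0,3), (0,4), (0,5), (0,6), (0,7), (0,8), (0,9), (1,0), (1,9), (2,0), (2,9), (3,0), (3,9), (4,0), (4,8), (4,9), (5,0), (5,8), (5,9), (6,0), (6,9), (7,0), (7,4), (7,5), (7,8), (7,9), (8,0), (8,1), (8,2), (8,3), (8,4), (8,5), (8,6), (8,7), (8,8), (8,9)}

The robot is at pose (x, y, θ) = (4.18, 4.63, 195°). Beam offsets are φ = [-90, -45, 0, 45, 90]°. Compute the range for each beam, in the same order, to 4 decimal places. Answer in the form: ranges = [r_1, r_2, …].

beam 1: φ=-90°, α=105°
  d=(-0.2588,0.9659)  start (4,4)  tX=0.6955 tY=0.3831  stride 1/|dx|=3.8637 1/|dy|=1.0353
    cross y-line → (4,5), t=0.3831
    cross x-line → (3,5), t=0.6955
    cross y-line → (3,6), t=1.4183
    cross y-line → (3,7), t=2.4536
    cross y-line → (3,8), t=3.4889
    cross y-line → (3,9), t=4.5242 (wall)
  → r_1 = 4.5242
beam 2: φ=-45°, α=150°
  d=(-0.8660,0.5000)  start (4,4)  tX=0.2078 tY=0.7400  stride 1/|dx|=1.1547 1/|dy|=2.0000
    cross x-line → (3,4), t=0.2078
    cross y-line → (3,5), t=0.7400
    cross x-line → (2,5), t=1.3625
    cross x-line → (1,5), t=2.5172
    cross y-line → (1,6), t=2.7400
    cross x-line → (0,6), t=3.6719 (wall)
  → r_2 = 3.6719
beam 3: φ=0°, α=195°
  d=(-0.9659,-0.2588)  start (4,4)  tX=0.1863 tY=2.4341  stride 1/|dx|=1.0353 1/|dy|=3.8637
    cross x-line → (3,4), t=0.1863
    cross x-line → (2,4), t=1.2216
    cross x-line → (1,4), t=2.2569
    cross y-line → (1,3), t=2.4341
    cross x-line → (0,3), t=3.2922 (wall)
  → r_3 = 3.2922
beam 4: φ=45°, α=240°
  d=(-0.5000,-0.8660)  start (4,4)  tX=0.3600 tY=0.7275  stride 1/|dx|=2.0000 1/|dy|=1.1547
    cross x-line → (3,4), t=0.3600
    cross y-line → (3,3), t=0.7275
    cross y-line → (3,2), t=1.8822
    cross x-line → (2,2), t=2.3600
    cross y-line → (2,1), t=3.0369
    cross y-line → (2,0), t=4.1916 (wall)
  → r_4 = 4.1916
beam 5: φ=90°, α=285°
  d=(0.2588,-0.9659)  start (4,4)  tX=3.1682 tY=0.6522  stride 1/|dx|=3.8637 1/|dy|=1.0353
    cross y-line → (4,3), t=0.6522
    cross y-line → (4,2), t=1.6875
    cross y-line → (4,1), t=2.7228
    cross x-line → (5,1), t=3.1682
    cross y-line → (5,0), t=3.7581 (wall)
  → r_5 = 3.7581

ranges = [4.5242, 3.6719, 3.2922, 4.1916, 3.7581]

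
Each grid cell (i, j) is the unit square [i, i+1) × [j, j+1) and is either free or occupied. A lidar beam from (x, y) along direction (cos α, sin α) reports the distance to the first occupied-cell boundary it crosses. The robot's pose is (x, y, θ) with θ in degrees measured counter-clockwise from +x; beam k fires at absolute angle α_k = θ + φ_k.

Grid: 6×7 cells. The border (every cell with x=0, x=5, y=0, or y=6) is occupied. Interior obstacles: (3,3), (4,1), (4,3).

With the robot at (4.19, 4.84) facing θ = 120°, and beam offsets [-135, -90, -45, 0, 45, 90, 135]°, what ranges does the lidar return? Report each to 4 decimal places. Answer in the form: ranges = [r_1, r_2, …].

ranges = [0.8386, 0.9353, 1.2009, 1.3395, 3.3025, 3.6835, 0.8696]

beam 1: φ=-135°, α=345°
  cosα=0.9659 sinα=-0.2588 | (4,4) | tMaxX 0.8386 tMaxY 3.2455 | tΔX 1.0353 tΔY 3.8637
    t=0.8386 [x] (5,4) — stop
  → r_1 = 0.8386
beam 2: φ=-90°, α=30°
  cosα=0.8660 sinα=0.5000 | (4,4) | tMaxX 0.9353 tMaxY 0.3200 | tΔX 1.1547 tΔY 2.0000
    t=0.3200 [y] (4,5)
    t=0.9353 [x] (5,5) — stop
  → r_2 = 0.9353
beam 3: φ=-45°, α=75°
  cosα=0.2588 sinα=0.9659 | (4,4) | tMaxX 3.1296 tMaxY 0.1656 | tΔX 3.8637 tΔY 1.0353
    t=0.1656 [y] (4,5)
    t=1.2009 [y] (4,6) — stop
  → r_3 = 1.2009
beam 4: φ=0°, α=120°
  cosα=-0.5000 sinα=0.8660 | (4,4) | tMaxX 0.3800 tMaxY 0.1848 | tΔX 2.0000 tΔY 1.1547
    t=0.1848 [y] (4,5)
    t=0.3800 [x] (3,5)
    t=1.3395 [y] (3,6) — stop
  → r_4 = 1.3395
beam 5: φ=45°, α=165°
  cosα=-0.9659 sinα=0.2588 | (4,4) | tMaxX 0.1967 tMaxY 0.6182 | tΔX 1.0353 tΔY 3.8637
    t=0.1967 [x] (3,4)
    t=0.6182 [y] (3,5)
    t=1.2320 [x] (2,5)
    t=2.2673 [x] (1,5)
    t=3.3025 [x] (0,5) — stop
  → r_5 = 3.3025
beam 6: φ=90°, α=210°
  cosα=-0.8660 sinα=-0.5000 | (4,4) | tMaxX 0.2194 tMaxY 1.6800 | tΔX 1.1547 tΔY 2.0000
    t=0.2194 [x] (3,4)
    t=1.3741 [x] (2,4)
    t=1.6800 [y] (2,3)
    t=2.5288 [x] (1,3)
    t=3.6800 [y] (1,2)
    t=3.6835 [x] (0,2) — stop
  → r_6 = 3.6835
beam 7: φ=135°, α=255°
  cosα=-0.2588 sinα=-0.9659 | (4,4) | tMaxX 0.7341 tMaxY 0.8696 | tΔX 3.8637 tΔY 1.0353
    t=0.7341 [x] (3,4)
    t=0.8696 [y] (3,3) — stop
  → r_7 = 0.8696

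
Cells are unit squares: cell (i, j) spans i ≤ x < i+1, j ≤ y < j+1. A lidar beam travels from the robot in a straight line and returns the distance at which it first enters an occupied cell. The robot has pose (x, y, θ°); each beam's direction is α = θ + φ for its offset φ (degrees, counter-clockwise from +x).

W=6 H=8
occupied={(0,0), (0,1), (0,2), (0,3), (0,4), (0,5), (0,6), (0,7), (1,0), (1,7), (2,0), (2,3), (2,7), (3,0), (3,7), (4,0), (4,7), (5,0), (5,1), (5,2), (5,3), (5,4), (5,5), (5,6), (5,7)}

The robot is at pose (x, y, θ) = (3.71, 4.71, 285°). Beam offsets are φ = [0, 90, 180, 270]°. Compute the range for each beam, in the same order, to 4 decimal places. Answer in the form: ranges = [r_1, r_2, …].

ranges = [3.8409, 1.3355, 2.3708, 2.8056]

beam 1: φ=0°, α=285°
  cosα=0.2588 sinα=-0.9659 | (3,4) | tMaxX 1.1205 tMaxY 0.7350 | tΔX 3.8637 tΔY 1.0353
    t=0.7350 [y] (3,3)
    t=1.1205 [x] (4,3)
    t=1.7703 [y] (4,2)
    t=2.8056 [y] (4,1)
    t=3.8409 [y] (4,0) — stop
  → r_1 = 3.8409
beam 2: φ=90°, α=15°
  cosα=0.9659 sinα=0.2588 | (3,4) | tMaxX 0.3002 tMaxY 1.1205 | tΔX 1.0353 tΔY 3.8637
    t=0.3002 [x] (4,4)
    t=1.1205 [y] (4,5)
    t=1.3355 [x] (5,5) — stop
  → r_2 = 1.3355
beam 3: φ=180°, α=105°
  cosα=-0.2588 sinα=0.9659 | (3,4) | tMaxX 2.7432 tMaxY 0.3002 | tΔX 3.8637 tΔY 1.0353
    t=0.3002 [y] (3,5)
    t=1.3355 [y] (3,6)
    t=2.3708 [y] (3,7) — stop
  → r_3 = 2.3708
beam 4: φ=270°, α=195°
  cosα=-0.9659 sinα=-0.2588 | (3,4) | tMaxX 0.7350 tMaxY 2.7432 | tΔX 1.0353 tΔY 3.8637
    t=0.7350 [x] (2,4)
    t=1.7703 [x] (1,4)
    t=2.7432 [y] (1,3)
    t=2.8056 [x] (0,3) — stop
  → r_4 = 2.8056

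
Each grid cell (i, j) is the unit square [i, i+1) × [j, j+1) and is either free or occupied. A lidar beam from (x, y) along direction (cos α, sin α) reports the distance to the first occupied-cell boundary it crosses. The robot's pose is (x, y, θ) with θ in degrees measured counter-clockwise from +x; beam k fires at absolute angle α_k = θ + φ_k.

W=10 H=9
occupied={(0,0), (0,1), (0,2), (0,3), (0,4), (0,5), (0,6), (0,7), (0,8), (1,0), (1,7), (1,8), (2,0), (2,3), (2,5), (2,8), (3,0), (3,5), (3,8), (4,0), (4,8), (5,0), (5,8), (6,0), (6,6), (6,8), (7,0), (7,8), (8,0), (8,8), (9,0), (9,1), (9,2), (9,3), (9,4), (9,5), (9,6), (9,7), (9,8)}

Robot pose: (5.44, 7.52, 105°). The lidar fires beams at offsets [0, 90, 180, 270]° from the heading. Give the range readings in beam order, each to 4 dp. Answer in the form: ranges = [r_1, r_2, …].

beam 1: φ=0°, α=105°
  dir = (cos 105°, sin 105°) = (-0.2588, 0.9659); from cell (5,7)
  next x-line at t=1.7000, next y-line at t=0.4969; Δt_x=3.8637, Δt_y=1.0353
    y: enter (5,8) at t=0.4969 ← occupied
  → r_1 = 0.4969
beam 2: φ=90°, α=195°
  dir = (cos 195°, sin 195°) = (-0.9659, -0.2588); from cell (5,7)
  next x-line at t=0.4555, next y-line at t=2.0091; Δt_x=1.0353, Δt_y=3.8637
    x: enter (4,7) at t=0.4555
    x: enter (3,7) at t=1.4908
    y: enter (3,6) at t=2.0091
    x: enter (2,6) at t=2.5261
    x: enter (1,6) at t=3.5614
    x: enter (0,6) at t=4.5966 ← occupied
  → r_2 = 4.5966
beam 3: φ=180°, α=285°
  dir = (cos 285°, sin 285°) = (0.2588, -0.9659); from cell (5,7)
  next x-line at t=2.1637, next y-line at t=0.5383; Δt_x=3.8637, Δt_y=1.0353
    y: enter (5,6) at t=0.5383
    y: enter (5,5) at t=1.5736
    x: enter (6,5) at t=2.1637
    y: enter (6,4) at t=2.6089
    y: enter (6,3) at t=3.6442
    y: enter (6,2) at t=4.6794
    y: enter (6,1) at t=5.7147
    x: enter (7,1) at t=6.0274
    y: enter (7,0) at t=6.7500 ← occupied
  → r_3 = 6.7500
beam 4: φ=270°, α=15°
  dir = (cos 15°, sin 15°) = (0.9659, 0.2588); from cell (5,7)
  next x-line at t=0.5798, next y-line at t=1.8546; Δt_x=1.0353, Δt_y=3.8637
    x: enter (6,7) at t=0.5798
    x: enter (7,7) at t=1.6150
    y: enter (7,8) at t=1.8546 ← occupied
  → r_4 = 1.8546

ranges = [0.4969, 4.5966, 6.7500, 1.8546]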